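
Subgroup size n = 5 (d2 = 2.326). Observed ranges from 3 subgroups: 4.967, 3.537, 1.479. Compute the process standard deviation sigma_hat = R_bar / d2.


R_bar = (4.967 + 3.537 + 1.479) / 3
R_bar = 9.983 / 3 = 3.3276667
sigma_hat = R_bar / d2 = 3.3276667 / 2.326 = 1.4306

1.4306


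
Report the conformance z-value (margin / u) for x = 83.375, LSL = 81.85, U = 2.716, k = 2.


u = U / k = 2.716 / 2 = 1.358
margin = |LSL - x| = |81.85 - 83.375| = 1.525
z = margin / u = 1.525 / 1.358
z = 1.1230

1.1230


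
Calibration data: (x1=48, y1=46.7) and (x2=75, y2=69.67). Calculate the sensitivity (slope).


slope = (y2 - y1) / (x2 - x1)
= (69.67 - 46.7) / (75 - 48)
= 22.9700 / 27
= 0.8507

0.8507


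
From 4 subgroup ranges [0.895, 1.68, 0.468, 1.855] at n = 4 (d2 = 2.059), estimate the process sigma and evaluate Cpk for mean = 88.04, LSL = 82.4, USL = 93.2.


R_bar = (0.895 + 1.68 + 0.468 + 1.855) / 4 = 1.2245
sigma = R_bar / d2 = 1.2245 / 2.059 = 0.59470617
Cp = (USL - LSL)/(6*sigma) = (93.2 - 82.4)/(6*0.59470617) = 3.0267
Cpu = (93.2 - 88.04)/(3*0.59470617) = 2.8922
Cpl = (88.04 - 82.4)/(3*0.59470617) = 3.1612
Cpk = min(Cpu, Cpl) = 2.8922

2.8922


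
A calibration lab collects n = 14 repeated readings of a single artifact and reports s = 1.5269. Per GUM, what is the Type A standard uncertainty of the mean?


u_A = s / sqrt(n)
u_A = 1.5269 / sqrt(14)
u_A = 1.5269 / 3.7416574
u_A = 0.4081

0.4081


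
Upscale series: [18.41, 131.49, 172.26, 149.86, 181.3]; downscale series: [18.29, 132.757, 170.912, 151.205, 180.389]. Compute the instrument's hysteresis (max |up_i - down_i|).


|18.41 - 18.29| = 0.1200
|131.49 - 132.757| = 1.2670
|172.26 - 170.912| = 1.3480
|149.86 - 151.205| = 1.3450
|181.3 - 180.389| = 0.9110
hysteresis = max(diffs) = 1.3480

1.3480


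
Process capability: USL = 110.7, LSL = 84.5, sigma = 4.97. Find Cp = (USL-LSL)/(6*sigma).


Cp = (USL - LSL) / (6 * sigma)
= (110.7 - 84.5) / (6 * 4.97)
= 26.2000 / 29.8200
= 0.8786

0.8786


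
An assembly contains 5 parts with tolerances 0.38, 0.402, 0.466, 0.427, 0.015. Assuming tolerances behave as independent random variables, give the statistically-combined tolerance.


RSS = sqrt(0.38^2 + 0.402^2 + 0.466^2 + 0.427^2 + 0.015^2)
= sqrt(0.705714)
= 0.8401

0.8401


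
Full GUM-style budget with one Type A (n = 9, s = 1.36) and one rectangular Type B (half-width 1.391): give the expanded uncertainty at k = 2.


u_A = s / sqrt(n) = 1.36 / sqrt(9) = 0.45333333
u_B = half_width / sqrt(3) = 1.391 / sqrt(3) = 0.80309422
uc = sqrt(u_A^2 + u_B^2) = sqrt(0.45333333^2 + 0.80309422^2) = 0.92221008
U = k * uc = 2 * 0.92221008
U = 1.8444

1.8444


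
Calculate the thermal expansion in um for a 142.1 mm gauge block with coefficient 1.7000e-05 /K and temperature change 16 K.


dL = L * alpha * dT
= 142.1 * 1.7000e-05 * 16
= 0.0386512 mm
dL_um = 0.0386512 * 1000 = 38.6512 um

38.6512


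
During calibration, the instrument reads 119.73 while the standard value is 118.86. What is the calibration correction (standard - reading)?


Correction = standard - reading
= 118.86 - 119.73
= -0.8700

-0.8700


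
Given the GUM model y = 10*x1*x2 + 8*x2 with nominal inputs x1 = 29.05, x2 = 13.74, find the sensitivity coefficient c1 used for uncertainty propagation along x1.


y = 10*x1*x2 + 8*x2
dy/dx1 = 10*x2
Evaluate at x2 = 13.74: c1 = 10 * 13.74
c1 = 137.4000

137.4000


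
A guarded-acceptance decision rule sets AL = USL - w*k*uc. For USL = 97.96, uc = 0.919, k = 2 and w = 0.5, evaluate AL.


U = k * uc = 2 * 0.919 = 1.838
guard band g = w * U = 0.5 * 1.838 = 0.919
AL = USL - g = 97.96 - 0.919
AL = 97.0410

97.0410


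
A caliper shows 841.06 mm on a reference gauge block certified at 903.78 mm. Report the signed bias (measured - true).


Systematic error = measured - true
= 841.06 - 903.78
= -62.7200

-62.7200


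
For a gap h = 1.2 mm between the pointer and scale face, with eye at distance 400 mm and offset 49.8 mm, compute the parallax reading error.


error = h * offset / d
= 1.2 * 49.8 / 400
= 0.1494

0.1494


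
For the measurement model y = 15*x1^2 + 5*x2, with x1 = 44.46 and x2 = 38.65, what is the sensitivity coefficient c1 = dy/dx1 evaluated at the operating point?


y = 15*x1^2 + 5*x2
dy/dx1 = 2*15*x1
Evaluate at x1 = 44.46: c1 = 30 * 44.46
c1 = 1333.8000

1333.8000


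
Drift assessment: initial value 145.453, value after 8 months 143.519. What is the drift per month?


rate = (v2 - v1) / months
= (143.519 - 145.453) / 8
= -1.9340 / 8
= -0.2417

-0.2417


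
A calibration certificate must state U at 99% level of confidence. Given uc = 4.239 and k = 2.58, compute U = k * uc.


U = k * uc
U = 2.58 * 4.239
U = 10.9366

10.9366


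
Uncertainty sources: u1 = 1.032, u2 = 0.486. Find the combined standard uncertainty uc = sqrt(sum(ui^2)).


uc = sqrt(1.032^2 + 0.486^2)
uc = sqrt(1.30122)
uc = 1.1407

1.1407


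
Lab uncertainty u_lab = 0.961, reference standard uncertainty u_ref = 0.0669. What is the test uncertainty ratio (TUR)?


TUR = u_lab / u_ref
= 0.961 / 0.0669
= 14.3647

14.3647


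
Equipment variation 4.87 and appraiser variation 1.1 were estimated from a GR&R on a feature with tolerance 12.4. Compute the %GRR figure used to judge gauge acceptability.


GRR = sqrt(EV^2 + AV^2) = sqrt(4.87^2 + 1.1^2) = 4.9926846
%GRR = GRR / tol * 100 = 4.9926846 / 12.4 * 100
%GRR = 40.2636

40.2636


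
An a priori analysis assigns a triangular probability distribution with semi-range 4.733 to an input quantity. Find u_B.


u_B = half_width / sqrt(6)
u_B = 4.733 / 2.4494897
u_B = 1.9322

1.9322


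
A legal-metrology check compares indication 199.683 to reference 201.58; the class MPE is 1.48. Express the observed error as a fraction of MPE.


e = indication - reference = 199.683 - 201.58 = -1.8970
|e| = 1.8970
ratio = |e| / MPE = 1.8970 / 1.48
ratio = 1.2818

1.2818


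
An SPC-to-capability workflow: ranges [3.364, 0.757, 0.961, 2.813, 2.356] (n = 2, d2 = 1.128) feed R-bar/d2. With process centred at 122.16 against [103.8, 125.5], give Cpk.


R_bar = (3.364 + 0.757 + 0.961 + 2.813 + 2.356) / 5 = 2.0502
sigma = R_bar / d2 = 2.0502 / 1.128 = 1.8175532
Cp = (USL - LSL)/(6*sigma) = (125.5 - 103.8)/(6*1.8175532) = 1.9899
Cpu = (125.5 - 122.16)/(3*1.8175532) = 0.6125
Cpl = (122.16 - 103.8)/(3*1.8175532) = 3.3672
Cpk = min(Cpu, Cpl) = 0.6125

0.6125


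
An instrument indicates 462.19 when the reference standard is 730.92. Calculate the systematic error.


Systematic error = measured - true
= 462.19 - 730.92
= -268.7300

-268.7300


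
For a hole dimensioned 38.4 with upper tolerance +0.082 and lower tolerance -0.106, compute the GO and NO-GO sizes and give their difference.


GO = nominal - lower_tol (smallest hole = maximum material condition)
GO = 38.4 - 0.106 = 38.294
NO-GO = nominal + upper_tol (largest hole = least material condition)
NO-GO = 38.4 + 0.082 = 38.482
spread = NO-GO - GO = 38.482 - 38.294 = 0.1880

0.1880


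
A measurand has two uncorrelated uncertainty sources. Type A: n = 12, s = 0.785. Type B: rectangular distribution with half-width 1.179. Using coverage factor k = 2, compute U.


u_A = s / sqrt(n) = 0.785 / sqrt(12) = 0.22660998
u_B = half_width / sqrt(3) = 1.179 / sqrt(3) = 0.68069597
uc = sqrt(u_A^2 + u_B^2) = sqrt(0.22660998^2 + 0.68069597^2) = 0.71742532
U = k * uc = 2 * 0.71742532
U = 1.4349

1.4349


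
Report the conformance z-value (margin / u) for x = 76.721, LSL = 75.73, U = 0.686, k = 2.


u = U / k = 0.686 / 2 = 0.343
margin = |LSL - x| = |75.73 - 76.721| = 0.991
z = margin / u = 0.991 / 0.343
z = 2.8892

2.8892


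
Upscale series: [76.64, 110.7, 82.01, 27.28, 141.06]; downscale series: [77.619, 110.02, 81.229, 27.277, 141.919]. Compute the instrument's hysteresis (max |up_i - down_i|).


|76.64 - 77.619| = 0.9790
|110.7 - 110.02| = 0.6800
|82.01 - 81.229| = 0.7810
|27.28 - 27.277| = 0.0030
|141.06 - 141.919| = 0.8590
hysteresis = max(diffs) = 0.9790

0.9790


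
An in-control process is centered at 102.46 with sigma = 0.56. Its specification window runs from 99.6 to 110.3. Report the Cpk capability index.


Cpu = (USL - mean) / (3*sigma) = (110.3 - 102.46) / (3*0.56) = 4.6667
Cpl = (mean - LSL) / (3*sigma) = (102.46 - 99.6) / (3*0.56) = 1.7024
Cpk = min(Cpu, Cpl) = 1.7024

1.7024


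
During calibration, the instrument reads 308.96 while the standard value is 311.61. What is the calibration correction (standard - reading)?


Correction = standard - reading
= 311.61 - 308.96
= 2.6500

2.6500


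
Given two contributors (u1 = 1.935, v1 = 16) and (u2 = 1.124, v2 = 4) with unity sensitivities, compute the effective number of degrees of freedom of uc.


uc = sqrt(u1^2 + u2^2) = sqrt(1.935^2 + 1.124^2) = 2.237767
v_eff = uc^4 / (u1^4/v1 + u2^4/v2)
= 2.237767^4 / (1.935^4/16 + 1.124^4/4)
= 25.076069 / 1.275231
v_eff = 19.6639

19.6639


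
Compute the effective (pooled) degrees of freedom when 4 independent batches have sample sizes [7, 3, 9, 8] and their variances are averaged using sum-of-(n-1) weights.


nu = sum_i (n_i - 1)
nu = ((7 - 1) + (3 - 1) + (9 - 1) + (8 - 1))
nu = 6 + 2 + 8 + 7
nu = 23

23


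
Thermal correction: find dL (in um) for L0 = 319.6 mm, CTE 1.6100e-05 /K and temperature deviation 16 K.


dL = L * alpha * dT
= 319.6 * 1.6100e-05 * 16
= 0.0823290 mm
dL_um = 0.0823290 * 1000 = 82.3290 um

82.3290


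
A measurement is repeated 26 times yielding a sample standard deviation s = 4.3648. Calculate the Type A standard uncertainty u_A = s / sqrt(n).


u_A = s / sqrt(n)
u_A = 4.3648 / sqrt(26)
u_A = 4.3648 / 5.0990195
u_A = 0.8560

0.8560


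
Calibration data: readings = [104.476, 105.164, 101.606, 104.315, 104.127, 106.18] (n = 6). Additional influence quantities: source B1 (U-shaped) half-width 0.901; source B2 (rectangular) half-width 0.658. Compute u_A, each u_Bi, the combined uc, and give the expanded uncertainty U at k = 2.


mean = (104.476 + 105.164 + 101.606 + 104.315 + 104.127 + 106.18) / 6 = 104.3113333
s = sqrt(sum((x - mean)^2)/(n-1)) = 1.5230818
u_A = s / sqrt(n) = 1.5230818 / sqrt(6) = 0.62179554
u_B1 = 0.901 / sqrt(2) = 0.63710321
u_B2 = 0.658 / sqrt(3) = 0.37989648
uc = sqrt(0.62179554^2 + 0.63710321^2 + 0.37989648^2) = 0.96791091
U = k * uc = 2 * 0.96791091
U = 1.9358

1.9358


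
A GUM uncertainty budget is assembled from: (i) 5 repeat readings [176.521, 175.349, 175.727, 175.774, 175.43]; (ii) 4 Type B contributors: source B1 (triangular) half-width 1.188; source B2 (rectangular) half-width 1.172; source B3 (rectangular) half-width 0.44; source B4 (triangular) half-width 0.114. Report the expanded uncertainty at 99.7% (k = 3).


mean = (176.521 + 175.349 + 175.727 + 175.774 + 175.43) / 5 = 175.7602
s = sqrt(sum((x - mean)^2)/(n-1)) = 0.46320266
u_A = s / sqrt(n) = 0.46320266 / sqrt(5) = 0.20715053
u_B1 = 1.188 / sqrt(6) = 0.48499897
u_B2 = 1.172 / sqrt(3) = 0.67665452
u_B3 = 0.44 / sqrt(3) = 0.25403412
u_B4 = 0.114 / sqrt(6) = 0.046540305
uc = sqrt(0.20715053^2 + 0.48499897^2 + 0.67665452^2 + 0.25403412^2 + 0.046540305^2) = 0.89593304
U = k * uc = 3 * 0.89593304
U = 2.6878

2.6878


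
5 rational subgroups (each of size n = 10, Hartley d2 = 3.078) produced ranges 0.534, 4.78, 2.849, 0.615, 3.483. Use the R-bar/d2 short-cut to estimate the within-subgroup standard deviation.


R_bar = (0.534 + 4.78 + 2.849 + 0.615 + 3.483) / 5
R_bar = 12.261 / 5 = 2.4522
sigma_hat = R_bar / d2 = 2.4522 / 3.078 = 0.7967

0.7967


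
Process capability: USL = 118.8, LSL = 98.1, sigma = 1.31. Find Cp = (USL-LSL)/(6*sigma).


Cp = (USL - LSL) / (6 * sigma)
= (118.8 - 98.1) / (6 * 1.31)
= 20.7000 / 7.8600
= 2.6336

2.6336


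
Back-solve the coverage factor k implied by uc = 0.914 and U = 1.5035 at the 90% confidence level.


k = U / uc
k = 1.5035 / 0.914
k = 1.645

1.645


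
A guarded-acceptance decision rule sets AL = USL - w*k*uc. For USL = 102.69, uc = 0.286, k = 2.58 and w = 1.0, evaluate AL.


U = k * uc = 2.58 * 0.286 = 0.73788
guard band g = w * U = 1.0 * 0.73788 = 0.73788
AL = USL - g = 102.69 - 0.73788
AL = 101.9521

101.9521


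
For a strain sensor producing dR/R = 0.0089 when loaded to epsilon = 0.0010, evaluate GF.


GF = (dR/R) / epsilon
= 0.0089 / 0.0010
= 8.9000

8.9000


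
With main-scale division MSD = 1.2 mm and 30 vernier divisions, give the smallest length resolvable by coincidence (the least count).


LC = MSD / n_div
= 1.2 / 30
= 0.0400

0.0400


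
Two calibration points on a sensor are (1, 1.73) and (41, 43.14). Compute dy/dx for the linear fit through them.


slope = (y2 - y1) / (x2 - x1)
= (43.14 - 1.73) / (41 - 1)
= 41.4100 / 40
= 1.0353

1.0353


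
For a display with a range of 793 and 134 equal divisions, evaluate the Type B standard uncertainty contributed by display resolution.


resolution = range / divisions
resolution = 793 / 134 = 5.9179104
u_res = resolution / (2*sqrt(3))
u_res = 5.9179104 / 3.4641016
u_res = 1.7084

1.7084


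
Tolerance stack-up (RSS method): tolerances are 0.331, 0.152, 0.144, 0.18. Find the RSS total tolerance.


RSS = sqrt(0.331^2 + 0.152^2 + 0.144^2 + 0.18^2)
= sqrt(0.185801)
= 0.4310

0.4310


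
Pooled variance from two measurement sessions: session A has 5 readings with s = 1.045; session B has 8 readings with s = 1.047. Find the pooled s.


s_p = sqrt(((n1-1)*s1^2 + (n2-1)*s2^2) / (n1+n2-2))
numerator = (5-1)*1.045^2 + (8-1)*1.047^2 = 4.3681 + 7.673463 = 12.041563
denominator = 5 + 8 - 2 = 11
s_p^2 = 12.041563 / 11 = 1.0946875
s_p = sqrt(1.0946875) = 1.0463

1.0463


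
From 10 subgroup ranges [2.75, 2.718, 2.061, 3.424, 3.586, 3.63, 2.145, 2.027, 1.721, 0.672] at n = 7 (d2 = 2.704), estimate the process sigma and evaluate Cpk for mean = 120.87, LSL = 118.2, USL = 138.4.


R_bar = (2.75 + 2.718 + 2.061 + 3.424 + 3.586 + 3.63 + 2.145 + 2.027 + 1.721 + 0.672) / 10 = 2.4734
sigma = R_bar / d2 = 2.4734 / 2.704 = 0.91471893
Cp = (USL - LSL)/(6*sigma) = (138.4 - 118.2)/(6*0.91471893) = 3.6805
Cpu = (138.4 - 120.87)/(3*0.91471893) = 6.3881
Cpl = (120.87 - 118.2)/(3*0.91471893) = 0.9730
Cpk = min(Cpu, Cpl) = 0.9730

0.9730


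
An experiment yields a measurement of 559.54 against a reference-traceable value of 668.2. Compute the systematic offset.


Systematic error = measured - true
= 559.54 - 668.2
= -108.6600

-108.6600


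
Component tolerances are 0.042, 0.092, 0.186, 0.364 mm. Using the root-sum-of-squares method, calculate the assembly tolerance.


RSS = sqrt(0.042^2 + 0.092^2 + 0.186^2 + 0.364^2)
= sqrt(0.17732)
= 0.4211

0.4211


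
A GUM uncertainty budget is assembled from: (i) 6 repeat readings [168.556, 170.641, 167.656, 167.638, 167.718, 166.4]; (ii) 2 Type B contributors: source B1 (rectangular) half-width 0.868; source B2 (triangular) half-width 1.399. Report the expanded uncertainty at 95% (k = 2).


mean = (168.556 + 170.641 + 167.656 + 167.638 + 167.718 + 166.4) / 6 = 168.1015
s = sqrt(sum((x - mean)^2)/(n-1)) = 1.4220483
u_A = s / sqrt(n) = 1.4220483 / sqrt(6) = 0.58054879
u_B1 = 0.868 / sqrt(3) = 0.50114003
u_B2 = 1.399 / sqrt(6) = 0.57113936
uc = sqrt(0.58054879^2 + 0.50114003^2 + 0.57113936^2) = 0.95623135
U = k * uc = 2 * 0.95623135
U = 1.9125

1.9125


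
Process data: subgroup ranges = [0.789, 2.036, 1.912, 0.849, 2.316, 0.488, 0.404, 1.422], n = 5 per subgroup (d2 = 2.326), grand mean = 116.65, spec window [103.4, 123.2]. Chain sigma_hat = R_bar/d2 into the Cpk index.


R_bar = (0.789 + 2.036 + 1.912 + 0.849 + 2.316 + 0.488 + 0.404 + 1.422) / 8 = 1.277
sigma = R_bar / d2 = 1.277 / 2.326 = 0.54901118
Cp = (USL - LSL)/(6*sigma) = (123.2 - 103.4)/(6*0.54901118) = 6.0108
Cpu = (123.2 - 116.65)/(3*0.54901118) = 3.9768
Cpl = (116.65 - 103.4)/(3*0.54901118) = 8.0448
Cpk = min(Cpu, Cpl) = 3.9768

3.9768


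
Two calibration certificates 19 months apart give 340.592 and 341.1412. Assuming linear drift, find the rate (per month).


rate = (v2 - v1) / months
= (341.1412 - 340.592) / 19
= 0.5492 / 19
= 0.0289

0.0289


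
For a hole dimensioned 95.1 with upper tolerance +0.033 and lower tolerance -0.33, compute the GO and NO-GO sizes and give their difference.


GO = nominal - lower_tol (smallest hole = maximum material condition)
GO = 95.1 - 0.33 = 94.77
NO-GO = nominal + upper_tol (largest hole = least material condition)
NO-GO = 95.1 + 0.033 = 95.133
spread = NO-GO - GO = 95.133 - 94.77 = 0.3630

0.3630


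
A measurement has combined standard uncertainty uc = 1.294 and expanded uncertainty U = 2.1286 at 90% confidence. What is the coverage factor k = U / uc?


k = U / uc
k = 2.1286 / 1.294
k = 1.645

1.645


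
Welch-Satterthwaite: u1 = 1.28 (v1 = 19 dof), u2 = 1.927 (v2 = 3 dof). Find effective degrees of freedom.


uc = sqrt(u1^2 + u2^2) = sqrt(1.28^2 + 1.927^2) = 2.3133804
v_eff = uc^4 / (u1^4/v1 + u2^4/v2)
= 2.3133804^4 / (1.28^4/19 + 1.927^4/3)
= 28.641002 / 4.7375526
v_eff = 6.0455

6.0455


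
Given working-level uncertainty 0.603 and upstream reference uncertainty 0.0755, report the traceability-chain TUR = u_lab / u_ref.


TUR = u_lab / u_ref
= 0.603 / 0.0755
= 7.9868

7.9868


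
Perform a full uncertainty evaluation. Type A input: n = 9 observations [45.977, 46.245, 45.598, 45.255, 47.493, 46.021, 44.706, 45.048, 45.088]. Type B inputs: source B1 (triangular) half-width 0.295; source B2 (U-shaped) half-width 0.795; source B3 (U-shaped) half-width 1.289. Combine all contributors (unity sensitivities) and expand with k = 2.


mean = (45.977 + 46.245 + 45.598 + 45.255 + 47.493 + 46.021 + 44.706 + 45.048 + 45.088) / 9 = 45.71455556
s = sqrt(sum((x - mean)^2)/(n-1)) = 0.8430488
u_A = s / sqrt(n) = 0.8430488 / sqrt(9) = 0.28101627
u_B1 = 0.295 / sqrt(6) = 0.12043325
u_B2 = 0.795 / sqrt(2) = 0.56214989
u_B3 = 1.289 / sqrt(2) = 0.91146064
uc = sqrt(0.28101627^2 + 0.12043325^2 + 0.56214989^2 + 0.91146064^2) = 1.1136639
U = k * uc = 2 * 1.1136639
U = 2.2273

2.2273


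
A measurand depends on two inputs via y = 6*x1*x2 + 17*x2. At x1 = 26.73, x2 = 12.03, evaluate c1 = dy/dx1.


y = 6*x1*x2 + 17*x2
dy/dx1 = 6*x2
Evaluate at x2 = 12.03: c1 = 6 * 12.03
c1 = 72.1800

72.1800


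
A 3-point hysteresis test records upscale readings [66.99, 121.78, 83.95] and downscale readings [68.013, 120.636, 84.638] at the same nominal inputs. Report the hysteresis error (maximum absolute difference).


|66.99 - 68.013| = 1.0230
|121.78 - 120.636| = 1.1440
|83.95 - 84.638| = 0.6880
hysteresis = max(diffs) = 1.1440

1.1440


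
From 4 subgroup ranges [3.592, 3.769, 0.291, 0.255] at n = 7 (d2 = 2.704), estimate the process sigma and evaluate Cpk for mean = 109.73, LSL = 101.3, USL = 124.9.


R_bar = (3.592 + 3.769 + 0.291 + 0.255) / 4 = 1.97675
sigma = R_bar / d2 = 1.97675 / 2.704 = 0.7310466
Cp = (USL - LSL)/(6*sigma) = (124.9 - 101.3)/(6*0.7310466) = 5.3804
Cpu = (124.9 - 109.73)/(3*0.7310466) = 6.9170
Cpl = (109.73 - 101.3)/(3*0.7310466) = 3.8438
Cpk = min(Cpu, Cpl) = 3.8438

3.8438


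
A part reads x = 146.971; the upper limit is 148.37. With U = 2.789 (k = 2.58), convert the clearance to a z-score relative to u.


u = U / k = 2.789 / 2.58 = 1.0810078
margin = |USL - x| = |148.37 - 146.971| = 1.399
z = margin / u = 1.399 / 1.0810078
z = 1.2942

1.2942


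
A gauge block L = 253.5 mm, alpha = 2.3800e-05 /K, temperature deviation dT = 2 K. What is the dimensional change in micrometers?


dL = L * alpha * dT
= 253.5 * 2.3800e-05 * 2
= 0.0120666 mm
dL_um = 0.0120666 * 1000 = 12.0666 um

12.0666


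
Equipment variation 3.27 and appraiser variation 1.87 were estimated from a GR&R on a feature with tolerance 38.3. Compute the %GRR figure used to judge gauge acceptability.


GRR = sqrt(EV^2 + AV^2) = sqrt(3.27^2 + 1.87^2) = 3.7669351
%GRR = GRR / tol * 100 = 3.7669351 / 38.3 * 100
%GRR = 9.8353

9.8353


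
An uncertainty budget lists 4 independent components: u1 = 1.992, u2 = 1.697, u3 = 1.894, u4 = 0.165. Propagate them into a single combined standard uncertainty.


uc = sqrt(1.992^2 + 1.697^2 + 1.894^2 + 0.165^2)
uc = sqrt(10.462334)
uc = 3.2346

3.2346


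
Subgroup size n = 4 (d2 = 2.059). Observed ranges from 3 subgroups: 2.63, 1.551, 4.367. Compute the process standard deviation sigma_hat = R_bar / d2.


R_bar = (2.63 + 1.551 + 4.367) / 3
R_bar = 8.548 / 3 = 2.8493333
sigma_hat = R_bar / d2 = 2.8493333 / 2.059 = 1.3838

1.3838


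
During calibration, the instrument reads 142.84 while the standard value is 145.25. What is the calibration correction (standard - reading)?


Correction = standard - reading
= 145.25 - 142.84
= 2.4100

2.4100


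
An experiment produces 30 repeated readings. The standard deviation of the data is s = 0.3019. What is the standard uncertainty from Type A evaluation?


u_A = s / sqrt(n)
u_A = 0.3019 / sqrt(30)
u_A = 0.3019 / 5.4772256
u_A = 0.0551

0.0551


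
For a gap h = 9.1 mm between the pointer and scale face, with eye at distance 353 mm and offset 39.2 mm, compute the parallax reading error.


error = h * offset / d
= 9.1 * 39.2 / 353
= 1.0105

1.0105


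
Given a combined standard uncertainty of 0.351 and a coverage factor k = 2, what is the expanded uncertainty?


U = k * uc
U = 2 * 0.351
U = 0.7020

0.7020


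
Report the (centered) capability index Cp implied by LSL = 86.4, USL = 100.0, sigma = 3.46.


Cp = (USL - LSL) / (6 * sigma)
= (100.0 - 86.4) / (6 * 3.46)
= 13.6000 / 20.7600
= 0.6551

0.6551


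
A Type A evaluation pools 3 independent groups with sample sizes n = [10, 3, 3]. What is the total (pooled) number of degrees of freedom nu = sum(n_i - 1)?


nu = sum_i (n_i - 1)
nu = ((10 - 1) + (3 - 1) + (3 - 1))
nu = 9 + 2 + 2
nu = 13

13


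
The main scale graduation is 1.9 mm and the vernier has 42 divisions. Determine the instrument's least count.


LC = MSD / n_div
= 1.9 / 42
= 0.0452

0.0452


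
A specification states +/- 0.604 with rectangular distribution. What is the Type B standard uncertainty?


u_B = half_width / sqrt(3)
u_B = 0.604 / 1.7320508
u_B = 0.3487

0.3487


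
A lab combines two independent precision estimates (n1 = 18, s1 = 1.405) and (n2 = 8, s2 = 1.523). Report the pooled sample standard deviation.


s_p = sqrt(((n1-1)*s1^2 + (n2-1)*s2^2) / (n1+n2-2))
numerator = (18-1)*1.405^2 + (8-1)*1.523^2 = 33.558425 + 16.236703 = 49.795128
denominator = 18 + 8 - 2 = 24
s_p^2 = 49.795128 / 24 = 2.074797
s_p = sqrt(2.074797) = 1.4404

1.4404


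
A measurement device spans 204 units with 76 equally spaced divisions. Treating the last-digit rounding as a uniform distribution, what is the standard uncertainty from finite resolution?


resolution = range / divisions
resolution = 204 / 76 = 2.6842105
u_res = resolution / (2*sqrt(3))
u_res = 2.6842105 / 3.4641016
u_res = 0.7749

0.7749


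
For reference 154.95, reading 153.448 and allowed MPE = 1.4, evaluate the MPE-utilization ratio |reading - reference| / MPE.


e = indication - reference = 153.448 - 154.95 = -1.5020
|e| = 1.5020
ratio = |e| / MPE = 1.5020 / 1.4
ratio = 1.0729

1.0729


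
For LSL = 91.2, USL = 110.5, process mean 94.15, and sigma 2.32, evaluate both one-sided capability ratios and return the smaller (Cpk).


Cpu = (USL - mean) / (3*sigma) = (110.5 - 94.15) / (3*2.32) = 2.3491
Cpl = (mean - LSL) / (3*sigma) = (94.15 - 91.2) / (3*2.32) = 0.4239
Cpk = min(Cpu, Cpl) = 0.4239

0.4239


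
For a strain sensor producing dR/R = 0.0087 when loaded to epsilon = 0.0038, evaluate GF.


GF = (dR/R) / epsilon
= 0.0087 / 0.0038
= 2.2895

2.2895


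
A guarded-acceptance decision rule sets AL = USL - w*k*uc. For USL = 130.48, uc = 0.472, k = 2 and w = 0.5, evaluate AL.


U = k * uc = 2 * 0.472 = 0.944
guard band g = w * U = 0.5 * 0.944 = 0.472
AL = USL - g = 130.48 - 0.472
AL = 130.0080

130.0080


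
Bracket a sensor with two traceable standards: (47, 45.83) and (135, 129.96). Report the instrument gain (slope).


slope = (y2 - y1) / (x2 - x1)
= (129.96 - 45.83) / (135 - 47)
= 84.1300 / 88
= 0.9560

0.9560


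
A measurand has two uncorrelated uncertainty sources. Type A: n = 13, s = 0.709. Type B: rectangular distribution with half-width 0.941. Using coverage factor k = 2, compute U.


u_A = s / sqrt(n) = 0.709 / sqrt(13) = 0.19664122
u_B = half_width / sqrt(3) = 0.941 / sqrt(3) = 0.5432866
uc = sqrt(u_A^2 + u_B^2) = sqrt(0.19664122^2 + 0.5432866^2) = 0.57777859
U = k * uc = 2 * 0.57777859
U = 1.1556

1.1556


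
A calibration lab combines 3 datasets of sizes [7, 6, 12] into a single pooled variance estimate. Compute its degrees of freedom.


nu = sum_i (n_i - 1)
nu = ((7 - 1) + (6 - 1) + (12 - 1))
nu = 6 + 5 + 11
nu = 22

22


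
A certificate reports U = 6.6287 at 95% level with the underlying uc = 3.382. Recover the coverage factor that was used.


k = U / uc
k = 6.6287 / 3.382
k = 1.96

1.96


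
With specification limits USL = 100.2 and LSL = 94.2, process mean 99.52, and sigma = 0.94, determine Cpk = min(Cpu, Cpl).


Cpu = (USL - mean) / (3*sigma) = (100.2 - 99.52) / (3*0.94) = 0.2411
Cpl = (mean - LSL) / (3*sigma) = (99.52 - 94.2) / (3*0.94) = 1.8865
Cpk = min(Cpu, Cpl) = 0.2411

0.2411


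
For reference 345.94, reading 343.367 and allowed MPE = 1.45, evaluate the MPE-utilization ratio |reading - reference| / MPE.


e = indication - reference = 343.367 - 345.94 = -2.5730
|e| = 2.5730
ratio = |e| / MPE = 2.5730 / 1.45
ratio = 1.7745

1.7745


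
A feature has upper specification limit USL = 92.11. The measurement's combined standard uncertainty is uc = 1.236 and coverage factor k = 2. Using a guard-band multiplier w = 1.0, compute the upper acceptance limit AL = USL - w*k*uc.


U = k * uc = 2 * 1.236 = 2.472
guard band g = w * U = 1.0 * 2.472 = 2.472
AL = USL - g = 92.11 - 2.472
AL = 89.6380

89.6380


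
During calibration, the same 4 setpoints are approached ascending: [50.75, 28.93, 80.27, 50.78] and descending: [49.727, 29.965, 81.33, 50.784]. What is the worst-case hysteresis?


|50.75 - 49.727| = 1.0230
|28.93 - 29.965| = 1.0350
|80.27 - 81.33| = 1.0600
|50.78 - 50.784| = 0.0040
hysteresis = max(diffs) = 1.0600

1.0600


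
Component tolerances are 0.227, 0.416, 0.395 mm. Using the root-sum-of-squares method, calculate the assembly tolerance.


RSS = sqrt(0.227^2 + 0.416^2 + 0.395^2)
= sqrt(0.38061)
= 0.6169

0.6169


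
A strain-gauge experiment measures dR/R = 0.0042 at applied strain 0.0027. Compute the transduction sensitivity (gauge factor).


GF = (dR/R) / epsilon
= 0.0042 / 0.0027
= 1.5556

1.5556


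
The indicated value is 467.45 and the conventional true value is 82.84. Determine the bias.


Systematic error = measured - true
= 467.45 - 82.84
= 384.6100

384.6100


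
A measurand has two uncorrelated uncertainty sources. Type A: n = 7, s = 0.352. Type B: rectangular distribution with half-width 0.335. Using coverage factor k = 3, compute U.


u_A = s / sqrt(n) = 0.352 / sqrt(7) = 0.13304349
u_B = half_width / sqrt(3) = 0.335 / sqrt(3) = 0.19341234
uc = sqrt(u_A^2 + u_B^2) = sqrt(0.13304349^2 + 0.19341234^2) = 0.23475286
U = k * uc = 3 * 0.23475286
U = 0.7043

0.7043


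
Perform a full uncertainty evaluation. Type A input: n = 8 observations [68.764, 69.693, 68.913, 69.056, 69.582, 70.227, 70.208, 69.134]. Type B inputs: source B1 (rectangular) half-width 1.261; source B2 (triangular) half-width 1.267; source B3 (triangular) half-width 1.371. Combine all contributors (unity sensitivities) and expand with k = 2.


mean = (68.764 + 69.693 + 68.913 + 69.056 + 69.582 + 70.227 + 70.208 + 69.134) / 8 = 69.447125
s = sqrt(sum((x - mean)^2)/(n-1)) = 0.56930495
u_A = s / sqrt(n) = 0.56930495 / sqrt(8) = 0.2012797
u_B1 = 1.261 / sqrt(3) = 0.72803869
u_B2 = 1.267 / sqrt(6) = 0.51725058
u_B3 = 1.371 / sqrt(6) = 0.55970841
uc = sqrt(0.2012797^2 + 0.72803869^2 + 0.51725058^2 + 0.55970841^2) = 1.0730217
U = k * uc = 2 * 1.0730217
U = 2.1460

2.1460


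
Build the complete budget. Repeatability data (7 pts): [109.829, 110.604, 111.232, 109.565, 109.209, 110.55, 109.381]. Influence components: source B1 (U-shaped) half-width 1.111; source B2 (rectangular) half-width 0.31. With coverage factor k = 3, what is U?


mean = (109.829 + 110.604 + 111.232 + 109.565 + 109.209 + 110.55 + 109.381) / 7 = 110.0528571
s = sqrt(sum((x - mean)^2)/(n-1)) = 0.75198525
u_A = s / sqrt(n) = 0.75198525 / sqrt(7) = 0.28422371
u_B1 = 1.111 / sqrt(2) = 0.78559563
u_B2 = 0.31 / sqrt(3) = 0.17897858
uc = sqrt(0.28422371^2 + 0.78559563^2 + 0.17897858^2) = 0.85438688
U = k * uc = 3 * 0.85438688
U = 2.5632

2.5632


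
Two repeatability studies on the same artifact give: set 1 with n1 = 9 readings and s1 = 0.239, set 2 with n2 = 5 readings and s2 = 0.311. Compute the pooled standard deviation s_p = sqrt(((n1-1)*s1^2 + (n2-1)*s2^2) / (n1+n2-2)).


s_p = sqrt(((n1-1)*s1^2 + (n2-1)*s2^2) / (n1+n2-2))
numerator = (9-1)*0.239^2 + (5-1)*0.311^2 = 0.456968 + 0.386884 = 0.843852
denominator = 9 + 5 - 2 = 12
s_p^2 = 0.843852 / 12 = 0.070321
s_p = sqrt(0.070321) = 0.2652

0.2652


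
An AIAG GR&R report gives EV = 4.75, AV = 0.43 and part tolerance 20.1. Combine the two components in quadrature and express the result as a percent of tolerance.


GRR = sqrt(EV^2 + AV^2) = sqrt(4.75^2 + 0.43^2) = 4.7694234
%GRR = GRR / tol * 100 = 4.7694234 / 20.1 * 100
%GRR = 23.7285

23.7285


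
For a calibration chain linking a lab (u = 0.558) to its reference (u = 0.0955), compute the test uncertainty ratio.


TUR = u_lab / u_ref
= 0.558 / 0.0955
= 5.8429

5.8429


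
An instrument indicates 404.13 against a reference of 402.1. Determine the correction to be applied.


Correction = standard - reading
= 402.1 - 404.13
= -2.0300

-2.0300


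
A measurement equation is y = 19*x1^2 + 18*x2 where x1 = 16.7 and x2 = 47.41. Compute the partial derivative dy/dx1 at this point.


y = 19*x1^2 + 18*x2
dy/dx1 = 2*19*x1
Evaluate at x1 = 16.7: c1 = 38 * 16.7
c1 = 634.6000

634.6000


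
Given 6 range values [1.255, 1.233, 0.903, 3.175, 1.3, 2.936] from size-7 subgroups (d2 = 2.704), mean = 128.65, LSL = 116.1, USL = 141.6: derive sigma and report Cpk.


R_bar = (1.255 + 1.233 + 0.903 + 3.175 + 1.3 + 2.936) / 6 = 1.8003333
sigma = R_bar / d2 = 1.8003333 / 2.704 = 0.66580374
Cp = (USL - LSL)/(6*sigma) = (141.6 - 116.1)/(6*0.66580374) = 6.3833
Cpu = (141.6 - 128.65)/(3*0.66580374) = 6.4834
Cpl = (128.65 - 116.1)/(3*0.66580374) = 6.2831
Cpk = min(Cpu, Cpl) = 6.2831

6.2831


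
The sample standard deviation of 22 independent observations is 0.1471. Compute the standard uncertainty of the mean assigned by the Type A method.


u_A = s / sqrt(n)
u_A = 0.1471 / sqrt(22)
u_A = 0.1471 / 4.6904158
u_A = 0.0314

0.0314


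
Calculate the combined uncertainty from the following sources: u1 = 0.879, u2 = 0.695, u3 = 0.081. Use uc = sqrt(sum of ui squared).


uc = sqrt(0.879^2 + 0.695^2 + 0.081^2)
uc = sqrt(1.262227)
uc = 1.1235

1.1235


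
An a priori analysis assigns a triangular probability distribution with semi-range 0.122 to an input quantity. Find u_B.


u_B = half_width / sqrt(6)
u_B = 0.122 / 2.4494897
u_B = 0.0498

0.0498


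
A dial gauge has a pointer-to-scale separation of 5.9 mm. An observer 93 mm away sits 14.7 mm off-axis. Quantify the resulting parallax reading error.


error = h * offset / d
= 5.9 * 14.7 / 93
= 0.9326

0.9326


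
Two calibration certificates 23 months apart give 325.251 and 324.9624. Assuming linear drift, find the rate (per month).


rate = (v2 - v1) / months
= (324.9624 - 325.251) / 23
= -0.2886 / 23
= -0.0125

-0.0125


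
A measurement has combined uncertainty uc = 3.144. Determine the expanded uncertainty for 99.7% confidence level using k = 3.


U = k * uc
U = 3 * 3.144
U = 9.4320

9.4320


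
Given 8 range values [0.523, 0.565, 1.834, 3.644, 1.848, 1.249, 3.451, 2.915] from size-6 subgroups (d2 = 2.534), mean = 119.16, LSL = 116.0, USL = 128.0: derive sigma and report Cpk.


R_bar = (0.523 + 0.565 + 1.834 + 3.644 + 1.848 + 1.249 + 3.451 + 2.915) / 8 = 2.003625
sigma = R_bar / d2 = 2.003625 / 2.534 = 0.79069653
Cp = (USL - LSL)/(6*sigma) = (128.0 - 116.0)/(6*0.79069653) = 2.5294
Cpu = (128.0 - 119.16)/(3*0.79069653) = 3.7267
Cpl = (119.16 - 116.0)/(3*0.79069653) = 1.3322
Cpk = min(Cpu, Cpl) = 1.3322

1.3322


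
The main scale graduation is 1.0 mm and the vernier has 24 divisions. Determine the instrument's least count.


LC = MSD / n_div
= 1.0 / 24
= 0.0417

0.0417


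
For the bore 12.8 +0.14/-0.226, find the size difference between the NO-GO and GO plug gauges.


GO = nominal - lower_tol (smallest hole = maximum material condition)
GO = 12.8 - 0.226 = 12.574
NO-GO = nominal + upper_tol (largest hole = least material condition)
NO-GO = 12.8 + 0.14 = 12.94
spread = NO-GO - GO = 12.94 - 12.574 = 0.3660

0.3660


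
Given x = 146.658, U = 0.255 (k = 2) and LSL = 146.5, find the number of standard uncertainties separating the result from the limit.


u = U / k = 0.255 / 2 = 0.1275
margin = |LSL - x| = |146.5 - 146.658| = 0.158
z = margin / u = 0.158 / 0.1275
z = 1.2392

1.2392


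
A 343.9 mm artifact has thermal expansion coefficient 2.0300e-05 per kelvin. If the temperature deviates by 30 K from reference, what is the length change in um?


dL = L * alpha * dT
= 343.9 * 2.0300e-05 * 30
= 0.2094351 mm
dL_um = 0.2094351 * 1000 = 209.4351 um

209.4351


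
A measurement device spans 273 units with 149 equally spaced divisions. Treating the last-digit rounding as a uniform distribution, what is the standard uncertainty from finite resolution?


resolution = range / divisions
resolution = 273 / 149 = 1.8322148
u_res = resolution / (2*sqrt(3))
u_res = 1.8322148 / 3.4641016
u_res = 0.5289

0.5289


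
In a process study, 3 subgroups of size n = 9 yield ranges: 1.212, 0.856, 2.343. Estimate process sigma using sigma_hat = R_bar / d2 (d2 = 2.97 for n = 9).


R_bar = (1.212 + 0.856 + 2.343) / 3
R_bar = 4.411 / 3 = 1.4703333
sigma_hat = R_bar / d2 = 1.4703333 / 2.97 = 0.4951

0.4951


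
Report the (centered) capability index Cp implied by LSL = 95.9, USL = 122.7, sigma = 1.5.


Cp = (USL - LSL) / (6 * sigma)
= (122.7 - 95.9) / (6 * 1.5)
= 26.8000 / 9.0000
= 2.9778

2.9778


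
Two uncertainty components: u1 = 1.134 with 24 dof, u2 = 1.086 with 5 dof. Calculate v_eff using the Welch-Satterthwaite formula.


uc = sqrt(u1^2 + u2^2) = sqrt(1.134^2 + 1.086^2) = 1.5701439
v_eff = uc^4 / (u1^4/v1 + u2^4/v2)
= 1.5701439^4 / (1.134^4/24 + 1.086^4/5)
= 6.0779598 / 0.34709844
v_eff = 17.5108

17.5108


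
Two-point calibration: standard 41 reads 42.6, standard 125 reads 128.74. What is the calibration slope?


slope = (y2 - y1) / (x2 - x1)
= (128.74 - 42.6) / (125 - 41)
= 86.1400 / 84
= 1.0255

1.0255


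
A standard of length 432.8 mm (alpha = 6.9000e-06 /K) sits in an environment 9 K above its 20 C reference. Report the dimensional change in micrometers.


dL = L * alpha * dT
= 432.8 * 6.9000e-06 * 9
= 0.0268769 mm
dL_um = 0.0268769 * 1000 = 26.8769 um

26.8769


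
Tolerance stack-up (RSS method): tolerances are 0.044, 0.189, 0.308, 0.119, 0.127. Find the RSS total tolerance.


RSS = sqrt(0.044^2 + 0.189^2 + 0.308^2 + 0.119^2 + 0.127^2)
= sqrt(0.162811)
= 0.4035

0.4035


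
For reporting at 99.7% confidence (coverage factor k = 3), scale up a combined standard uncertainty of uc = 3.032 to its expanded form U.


U = k * uc
U = 3 * 3.032
U = 9.0960

9.0960


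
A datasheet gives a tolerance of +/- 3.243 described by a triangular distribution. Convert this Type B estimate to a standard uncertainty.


u_B = half_width / sqrt(6)
u_B = 3.243 / 2.4494897
u_B = 1.3239

1.3239


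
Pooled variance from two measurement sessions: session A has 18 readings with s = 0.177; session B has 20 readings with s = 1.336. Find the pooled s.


s_p = sqrt(((n1-1)*s1^2 + (n2-1)*s2^2) / (n1+n2-2))
numerator = (18-1)*0.177^2 + (20-1)*1.336^2 = 0.532593 + 33.913024 = 34.445617
denominator = 18 + 20 - 2 = 36
s_p^2 = 34.445617 / 36 = 0.95682269
s_p = sqrt(0.95682269) = 0.9782

0.9782


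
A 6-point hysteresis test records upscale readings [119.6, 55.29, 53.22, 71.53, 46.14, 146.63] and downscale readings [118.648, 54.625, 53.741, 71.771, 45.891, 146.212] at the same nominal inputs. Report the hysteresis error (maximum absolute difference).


|119.6 - 118.648| = 0.9520
|55.29 - 54.625| = 0.6650
|53.22 - 53.741| = 0.5210
|71.53 - 71.771| = 0.2410
|46.14 - 45.891| = 0.2490
|146.63 - 146.212| = 0.4180
hysteresis = max(diffs) = 0.9520

0.9520


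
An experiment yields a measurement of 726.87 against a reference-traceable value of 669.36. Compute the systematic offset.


Systematic error = measured - true
= 726.87 - 669.36
= 57.5100

57.5100


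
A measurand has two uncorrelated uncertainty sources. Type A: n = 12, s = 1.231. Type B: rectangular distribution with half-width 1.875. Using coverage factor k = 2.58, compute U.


u_A = s / sqrt(n) = 1.231 / sqrt(12) = 0.35535909
u_B = half_width / sqrt(3) = 1.875 / sqrt(3) = 1.0825318
uc = sqrt(u_A^2 + u_B^2) = sqrt(0.35535909^2 + 1.0825318^2) = 1.1393661
U = k * uc = 2.58 * 1.1393661
U = 2.9396

2.9396


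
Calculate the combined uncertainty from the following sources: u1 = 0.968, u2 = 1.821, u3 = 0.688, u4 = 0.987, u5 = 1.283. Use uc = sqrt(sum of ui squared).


uc = sqrt(0.968^2 + 1.821^2 + 0.688^2 + 0.987^2 + 1.283^2)
uc = sqrt(7.346667)
uc = 2.7105

2.7105


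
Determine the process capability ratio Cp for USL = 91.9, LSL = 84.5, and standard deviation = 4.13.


Cp = (USL - LSL) / (6 * sigma)
= (91.9 - 84.5) / (6 * 4.13)
= 7.4000 / 24.7800
= 0.2986

0.2986


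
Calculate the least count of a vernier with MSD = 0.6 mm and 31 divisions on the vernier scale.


LC = MSD / n_div
= 0.6 / 31
= 0.0194

0.0194


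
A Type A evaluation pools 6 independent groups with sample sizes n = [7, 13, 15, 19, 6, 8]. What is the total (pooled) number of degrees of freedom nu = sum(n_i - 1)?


nu = sum_i (n_i - 1)
nu = ((7 - 1) + (13 - 1) + (15 - 1) + (19 - 1) + (6 - 1) + (8 - 1))
nu = 6 + 12 + 14 + 18 + 5 + 7
nu = 62

62


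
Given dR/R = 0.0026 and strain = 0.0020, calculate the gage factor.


GF = (dR/R) / epsilon
= 0.0026 / 0.0020
= 1.3000

1.3000


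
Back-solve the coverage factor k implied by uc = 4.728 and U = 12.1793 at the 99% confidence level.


k = U / uc
k = 12.1793 / 4.728
k = 2.576

2.576


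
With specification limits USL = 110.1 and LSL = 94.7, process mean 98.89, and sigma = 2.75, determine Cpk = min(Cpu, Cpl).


Cpu = (USL - mean) / (3*sigma) = (110.1 - 98.89) / (3*2.75) = 1.3588
Cpl = (mean - LSL) / (3*sigma) = (98.89 - 94.7) / (3*2.75) = 0.5079
Cpk = min(Cpu, Cpl) = 0.5079

0.5079


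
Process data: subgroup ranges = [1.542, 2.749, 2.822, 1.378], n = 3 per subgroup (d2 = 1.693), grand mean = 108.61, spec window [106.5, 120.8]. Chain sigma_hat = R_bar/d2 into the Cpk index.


R_bar = (1.542 + 2.749 + 2.822 + 1.378) / 4 = 2.12275
sigma = R_bar / d2 = 2.12275 / 1.693 = 1.2538393
Cp = (USL - LSL)/(6*sigma) = (120.8 - 106.5)/(6*1.2538393) = 1.9008
Cpu = (120.8 - 108.61)/(3*1.2538393) = 3.2407
Cpl = (108.61 - 106.5)/(3*1.2538393) = 0.5609
Cpk = min(Cpu, Cpl) = 0.5609

0.5609


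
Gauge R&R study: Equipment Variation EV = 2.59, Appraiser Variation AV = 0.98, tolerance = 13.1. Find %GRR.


GRR = sqrt(EV^2 + AV^2) = sqrt(2.59^2 + 0.98^2) = 2.7692057
%GRR = GRR / tol * 100 = 2.7692057 / 13.1 * 100
%GRR = 21.1390

21.1390


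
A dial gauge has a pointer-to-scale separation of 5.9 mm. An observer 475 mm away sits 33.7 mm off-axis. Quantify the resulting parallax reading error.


error = h * offset / d
= 5.9 * 33.7 / 475
= 0.4186

0.4186


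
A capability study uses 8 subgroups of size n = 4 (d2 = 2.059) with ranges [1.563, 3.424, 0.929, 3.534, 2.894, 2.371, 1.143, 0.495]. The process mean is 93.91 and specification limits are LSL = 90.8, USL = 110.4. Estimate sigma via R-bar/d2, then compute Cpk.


R_bar = (1.563 + 3.424 + 0.929 + 3.534 + 2.894 + 2.371 + 1.143 + 0.495) / 8 = 2.044125
sigma = R_bar / d2 = 2.044125 / 2.059 = 0.99277562
Cp = (USL - LSL)/(6*sigma) = (110.4 - 90.8)/(6*0.99277562) = 3.2904
Cpu = (110.4 - 93.91)/(3*0.99277562) = 5.5367
Cpl = (93.91 - 90.8)/(3*0.99277562) = 1.0442
Cpk = min(Cpu, Cpl) = 1.0442

1.0442
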